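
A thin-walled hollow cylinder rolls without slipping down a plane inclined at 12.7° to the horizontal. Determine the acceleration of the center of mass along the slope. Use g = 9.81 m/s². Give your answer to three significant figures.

For this body I = MR², i.e. k = I/(MR²) = 1.
Along the incline Mg sinθ − f = Ma, and torque about the center fR = Iα = kMR²(a/R) gives f = kMa.
Eliminating f: Mg sinθ = (1+k)Ma, so a = g sinθ/(1+k) = 9.81 × sin12.7° / 2 ≈ 1.08 m/s².

a ≈ 1.08 m/s²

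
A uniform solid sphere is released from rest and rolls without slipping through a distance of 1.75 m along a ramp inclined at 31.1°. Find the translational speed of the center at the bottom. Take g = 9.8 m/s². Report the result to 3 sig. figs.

v ≈ 3.56 m/s

Here I = (2/5)MR², so the shape factor k = I/(MR²) = 0.4.
Rolling without slipping gives ω = v/R, so the total kinetic energy is ½Mv² + ½Iω² = ½(1+k)Mv² = (7/10)Mv².
The vertical drop is h = L sinθ = 1.75 × sin31.1° = 0.9039 m.
Energy conservation: Mgh = (7/10)Mv², so v = √(2gh/(1+k)) = √(2 × 9.8 × 0.9039 / 1.4) ≈ 3.56 m/s.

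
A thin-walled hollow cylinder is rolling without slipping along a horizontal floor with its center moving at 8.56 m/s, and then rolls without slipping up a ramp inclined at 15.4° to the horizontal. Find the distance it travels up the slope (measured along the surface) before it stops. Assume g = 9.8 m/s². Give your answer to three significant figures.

The moment of inertia is MR², giving k ≡ I/(MR²) = 1.
Pure rolling means v = ωR; then KE = ½Mv² + ½I(v/R)² = ½(1+k)Mv² = Mv².
Setting this equal to Mgh gives the vertical rise h = (1+k)v₀²/(2g) = 2×8.56²/(2×9.8) = 7.477 m.
The distance along the slope is d = h/sinθ = 7.477/sin15.4° ≈ 28.2 m.

d ≈ 28.2 m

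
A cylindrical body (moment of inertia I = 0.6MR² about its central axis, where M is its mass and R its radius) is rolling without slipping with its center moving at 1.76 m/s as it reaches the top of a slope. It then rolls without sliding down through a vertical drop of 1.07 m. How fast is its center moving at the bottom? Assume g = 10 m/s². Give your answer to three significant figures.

v ≈ 4.06 m/s

For this body I = 0.6MR², i.e. k = I/(MR²) = 0.6.
Rolling without slipping gives ω = v/R, so the total kinetic energy is ½Mv² + ½Iω² = ½(1+k)Mv² = (4/5)Mv².
Energy conservation: (4/5)Mv₀² + Mgh = (4/5)Mv², so v² = v₀² + 2gh/(1+k).
v = √(1.76² + 2×10×1.07/1.6) = √16.47 ≈ 4.06 m/s.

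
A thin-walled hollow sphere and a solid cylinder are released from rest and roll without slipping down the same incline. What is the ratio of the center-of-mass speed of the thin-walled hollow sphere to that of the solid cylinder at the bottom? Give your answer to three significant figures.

Each satisfies Mgh = ½(1+k)Mv² with k = I/(MR²), so v ∝ 1/√(1+k).
For the thin-walled hollow sphere k = 2/3; for the solid cylinder k = 0.5.
v₁/v₂ = √((1+k₂)/(1+k₁)) = √(1.5/1.667) ≈ 0.949.

v_ratio ≈ 0.949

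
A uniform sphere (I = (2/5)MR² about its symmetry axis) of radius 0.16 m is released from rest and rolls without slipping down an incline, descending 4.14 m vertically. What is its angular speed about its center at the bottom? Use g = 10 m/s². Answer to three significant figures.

For this body I = (2/5)MR², i.e. k = I/(MR²) = 0.4.
Rolling without slipping gives ω = v/R, so the total kinetic energy is ½Mv² + ½Iω² = ½(1+k)Mv² = (7/10)Mv².
Energy conservation Mgh = ½(1+k)Mv² gives v = √(2gh/(1+k)) = √(2 × 10 × 4.14 / 1.4) = 7.69 m/s.
Then ω = v/R = 7.69 / 0.16 ≈ 48.1 rad/s.

ω ≈ 48.1 rad/s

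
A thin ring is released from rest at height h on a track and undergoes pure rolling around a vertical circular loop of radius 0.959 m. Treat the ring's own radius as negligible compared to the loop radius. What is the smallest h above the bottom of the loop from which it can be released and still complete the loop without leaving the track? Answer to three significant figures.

For this body I = MR², i.e. k = I/(MR²) = 1.
At the top, contact is just lost when gravity alone supplies the centripetal force: Mg = Mv_top²/r, i.e. v_top² = gr.
With ω = v/R, the kinetic energy at speed v is ½(1+k)Mv² = Mv².
Energy conservation from release (height h) to the top (height 2r): Mgh = Mg(2r) + M·gr.
Thus h_min = 2r + (1+k)r/2 = r(2 + 2/2) = 0.959 × 3 ≈ 2.88 m.

h_min ≈ 2.88 m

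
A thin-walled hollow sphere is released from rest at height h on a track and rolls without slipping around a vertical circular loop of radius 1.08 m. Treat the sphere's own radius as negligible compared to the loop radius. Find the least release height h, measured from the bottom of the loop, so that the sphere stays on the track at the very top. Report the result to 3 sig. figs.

Here I = (2/3)MR², so the shape factor k = I/(MR²) = 2/3.
At the top, contact is just lost when gravity alone supplies the centripetal force: Mg = Mv_top²/r, i.e. v_top² = gr.
With ω = v/R, the kinetic energy at speed v is ½(1+k)Mv² = (5/6)Mv².
Energy conservation from release (height h) to the top (height 2r): Mgh = Mg(2r) + (5/6)M·gr.
Thus h_min = 2r + (1+k)r/2 = r(2 + 1.667/2) = 1.08 × 2.833 ≈ 3.06 m.

h_min ≈ 3.06 m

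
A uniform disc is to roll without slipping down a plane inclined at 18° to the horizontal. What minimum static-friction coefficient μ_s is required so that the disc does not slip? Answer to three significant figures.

With I = (1/2)MR², the ratio k = I/(MR²) is 0.5.
Translational: Mg sinθ − f = Ma. Rotational about the CM: fR = Iα = kMRa, so f = kMa.
These give a = g sinθ/(1+k) and the required friction f = kMg sinθ/(1+k).
With N = Mg cosθ, the no-slip condition f ≤ μN gives μ_min = f/N = k tanθ/(1+k).
μ_min = 0.5 × tan18° / 1.5 ≈ 0.108.

μ_min ≈ 0.108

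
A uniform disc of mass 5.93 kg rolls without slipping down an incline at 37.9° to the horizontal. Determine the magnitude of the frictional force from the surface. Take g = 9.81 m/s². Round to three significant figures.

The moment of inertia is (1/2)MR², giving k ≡ I/(MR²) = 0.5.
Along the incline Mg sinθ − f = Ma, and torque about the center fR = Iα = kMR²(a/R) gives f = kMa.
Combining, a = g sinθ/(1+k) and f = kMa = kMg sinθ/(1+k).
f = 0.5 × 5.93 × 9.81 × sin37.9° / 1.5 ≈ 11.9 N.

f ≈ 11.9 N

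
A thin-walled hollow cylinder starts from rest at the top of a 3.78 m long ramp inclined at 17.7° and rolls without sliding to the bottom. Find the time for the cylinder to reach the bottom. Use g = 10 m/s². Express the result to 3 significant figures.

t ≈ 2.23 s

For this body I = MR², i.e. k = I/(MR²) = 1.
Along the incline Mg sinθ − f = Ma, and torque about the center fR = Iα = kMR²(a/R) gives f = kMa.
Hence a = g sinθ/(1+k) = 10×sin17.7°/2 = 1.52 m/s².
With constant a from rest, t = √(2L/a) = √(2·3.78/1.52) ≈ 2.23 s.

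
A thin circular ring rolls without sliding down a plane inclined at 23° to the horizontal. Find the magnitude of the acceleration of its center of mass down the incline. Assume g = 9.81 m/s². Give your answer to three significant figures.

a ≈ 1.92 m/s²

The moment of inertia is MR², giving k ≡ I/(MR²) = 1.
Along the incline Mg sinθ − f = Ma, and torque about the center fR = Iα = kMR²(a/R) gives f = kMa.
Eliminating f: Mg sinθ = (1+k)Ma, so a = g sinθ/(1+k) = 9.81 × sin23° / 2 ≈ 1.92 m/s².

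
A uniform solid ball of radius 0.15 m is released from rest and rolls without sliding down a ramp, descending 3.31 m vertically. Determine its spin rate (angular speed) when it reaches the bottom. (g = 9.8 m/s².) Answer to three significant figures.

ω ≈ 45.4 rad/s

Here I = (2/5)MR², so the shape factor k = I/(MR²) = 0.4.
Since it rolls without slipping, ω = v/R and KE = ½Mv² + ½Iω² = ½(1+k)Mv² = (7/10)Mv².
Energy conservation Mgh = ½(1+k)Mv² gives v = √(2gh/(1+k)) = √(2 × 9.8 × 3.31 / 1.4) = 6.807 m/s.
Then ω = v/R = 6.807 / 0.15 ≈ 45.4 rad/s.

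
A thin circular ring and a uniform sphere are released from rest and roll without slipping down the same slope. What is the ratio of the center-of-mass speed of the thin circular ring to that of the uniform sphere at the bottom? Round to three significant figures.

Each satisfies Mgh = ½(1+k)Mv² with k = I/(MR²), so v ∝ 1/√(1+k).
For the thin circular ring k = 1; for the uniform sphere k = 0.4.
v₁/v₂ = √((1+k₂)/(1+k₁)) = √(1.4/2) ≈ 0.837.

v_ratio ≈ 0.837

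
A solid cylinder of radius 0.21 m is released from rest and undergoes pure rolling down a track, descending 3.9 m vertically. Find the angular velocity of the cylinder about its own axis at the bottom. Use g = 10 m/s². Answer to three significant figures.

With I = (1/2)MR², the ratio k = I/(MR²) is 0.5.
Pure rolling means v = ωR; then KE = ½Mv² + ½I(v/R)² = ½(1+k)Mv² = (3/4)Mv².
Energy conservation Mgh = ½(1+k)Mv² gives v = √(2gh/(1+k)) = √(2 × 10 × 3.9 / 1.5) = 7.211 m/s.
The angular speed follows from ω = v/R = 7.211/0.21 ≈ 34.3 rad/s.

ω ≈ 34.3 rad/s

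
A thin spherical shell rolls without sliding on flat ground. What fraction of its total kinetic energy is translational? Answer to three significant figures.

The moment of inertia is (2/3)MR², giving k ≡ I/(MR²) = 2/3.
With ω = v/R, KE_trans = ½Mv² and KE_rot = ½Iω² = ½kMv², so KE_total = ½(1+k)Mv².
The translational fraction is therefore 1/(1+k) = 1/1.667 ≈ 0.600.

fraction ≈ 0.600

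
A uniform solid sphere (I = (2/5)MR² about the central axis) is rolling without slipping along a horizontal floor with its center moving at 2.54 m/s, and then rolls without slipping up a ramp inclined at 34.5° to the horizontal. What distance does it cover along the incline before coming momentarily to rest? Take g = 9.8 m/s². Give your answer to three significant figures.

d ≈ 0.814 m

Here I = (2/5)MR², so the shape factor k = I/(MR²) = 0.4.
Since it rolls without slipping, ω = v/R and KE = ½Mv² + ½Iω² = ½(1+k)Mv² = (7/10)Mv².
Setting this equal to Mgh gives the vertical rise h = (1+k)v₀²/(2g) = 1.4×2.54²/(2×9.8) = 0.4608 m.
The distance along the slope is d = h/sinθ = 0.4608/sin34.5° ≈ 0.814 m.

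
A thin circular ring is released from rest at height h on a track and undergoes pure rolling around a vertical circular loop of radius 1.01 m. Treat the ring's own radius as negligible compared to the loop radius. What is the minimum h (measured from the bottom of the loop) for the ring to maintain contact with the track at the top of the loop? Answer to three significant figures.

h_min ≈ 3.03 m

With I = MR², the ratio k = I/(MR²) is 1.
At the top of the loop, the minimum-contact condition is Mg = Mv_top²/r, so v_top² = gr.
With ω = v/R, the kinetic energy at speed v is ½(1+k)Mv² = Mv².
Energy conservation from release (height h) to the top (height 2r): Mgh = Mg(2r) + M·gr.
Thus h_min = 2r + (1+k)r/2 = r(2 + 2/2) = 1.01 × 3 ≈ 3.03 m.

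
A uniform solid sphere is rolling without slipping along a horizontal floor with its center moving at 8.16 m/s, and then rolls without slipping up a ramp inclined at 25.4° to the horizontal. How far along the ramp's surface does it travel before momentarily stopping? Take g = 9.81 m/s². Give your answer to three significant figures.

For this body I = (2/5)MR², i.e. k = I/(MR²) = 0.4.
The rolling condition ω = v/R makes the rotational term ½I(v/R)² = ½kMv², so KE_total = ½(1+k)Mv² = (7/10)Mv².
Setting this equal to Mgh gives the vertical rise h = (1+k)v₀²/(2g) = 1.4×8.16²/(2×9.81) = 4.751 m.
The distance along the slope is d = h/sinθ = 4.751/sin25.4° ≈ 11.1 m.

d ≈ 11.1 m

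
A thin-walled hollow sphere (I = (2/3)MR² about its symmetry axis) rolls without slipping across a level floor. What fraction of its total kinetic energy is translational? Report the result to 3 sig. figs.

fraction ≈ 0.600

With I = (2/3)MR², the ratio k = I/(MR²) is 2/3.
Since ω = v/R, the translational part is ½Mv² and the rotational part is ½I(v/R)² = ½kMv²; the total is ½(1+k)Mv².
The translational fraction is therefore 1/(1+k) = 1/1.667 ≈ 0.600.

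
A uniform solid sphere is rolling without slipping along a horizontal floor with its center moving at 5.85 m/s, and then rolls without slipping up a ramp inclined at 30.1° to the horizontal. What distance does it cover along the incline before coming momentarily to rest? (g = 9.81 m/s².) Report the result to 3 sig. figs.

The moment of inertia is (2/5)MR², giving k ≡ I/(MR²) = 0.4.
Rolling without slipping gives ω = v/R, so the total kinetic energy is ½Mv² + ½Iω² = ½(1+k)Mv² = (7/10)Mv².
Setting this equal to Mgh gives the vertical rise h = (1+k)v₀²/(2g) = 1.4×5.85²/(2×9.81) = 2.442 m.
The distance along the slope is d = h/sinθ = 2.442/sin30.1° ≈ 4.87 m.

d ≈ 4.87 m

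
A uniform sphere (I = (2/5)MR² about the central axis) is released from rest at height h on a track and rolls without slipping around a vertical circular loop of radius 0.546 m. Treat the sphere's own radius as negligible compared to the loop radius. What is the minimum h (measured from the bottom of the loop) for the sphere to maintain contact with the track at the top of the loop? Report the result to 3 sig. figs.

The moment of inertia is (2/5)MR², giving k ≡ I/(MR²) = 0.4.
At the top, contact is just lost when gravity alone supplies the centripetal force: Mg = Mv_top²/r, i.e. v_top² = gr.
With ω = v/R, the kinetic energy at speed v is ½(1+k)Mv² = (7/10)Mv².
Energy conservation from release (height h) to the top (height 2r): Mgh = Mg(2r) + (7/10)M·gr.
Thus h_min = 2r + (1+k)r/2 = r(2 + 1.4/2) = 0.546 × 2.7 ≈ 1.47 m.

h_min ≈ 1.47 m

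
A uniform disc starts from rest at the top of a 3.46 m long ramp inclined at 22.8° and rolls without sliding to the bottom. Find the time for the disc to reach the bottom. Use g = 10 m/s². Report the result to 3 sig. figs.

t ≈ 1.64 s

With I = (1/2)MR², the ratio k = I/(MR²) is 0.5.
Along the incline Mg sinθ − f = Ma, and torque about the center fR = Iα = kMR²(a/R) gives f = kMa.
Hence a = g sinθ/(1+k) = 10×sin22.8°/1.5 = 2.583 m/s².
Starting from rest, L = ½at², so t = √(2L/a) = √(2×3.46/2.583) ≈ 1.64 s.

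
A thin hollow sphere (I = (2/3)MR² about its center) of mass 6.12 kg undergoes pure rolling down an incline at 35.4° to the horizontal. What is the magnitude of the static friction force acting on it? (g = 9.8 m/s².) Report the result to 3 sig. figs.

f ≈ 13.9 N

The moment of inertia is (2/3)MR², giving k ≡ I/(MR²) = 2/3.
Newton's second law down the slope: Mg sinθ − f = Ma. The torque equation fR = Iα (with α = a/R) gives f = kMa.
Combining, a = g sinθ/(1+k) and f = kMa = kMg sinθ/(1+k).
f = (2/3) × 6.12 × 9.8 × sin35.4° / 1.667 ≈ 13.9 N.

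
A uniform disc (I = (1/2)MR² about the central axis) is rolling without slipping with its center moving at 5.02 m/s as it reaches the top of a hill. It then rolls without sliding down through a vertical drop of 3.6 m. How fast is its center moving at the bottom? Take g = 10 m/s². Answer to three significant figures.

For this body I = (1/2)MR², i.e. k = I/(MR²) = 0.5.
The rolling condition ω = v/R makes the rotational term ½I(v/R)² = ½kMv², so KE_total = ½(1+k)Mv² = (3/4)Mv².
Conserving energy between top and bottom: (3/4)Mv² = (3/4)Mv₀² + Mgh, hence v² = v₀² + 2gh/(1+k).
v = √(5.02² + 2×10×3.6/1.5) = √73.2 ≈ 8.56 m/s.

v ≈ 8.56 m/s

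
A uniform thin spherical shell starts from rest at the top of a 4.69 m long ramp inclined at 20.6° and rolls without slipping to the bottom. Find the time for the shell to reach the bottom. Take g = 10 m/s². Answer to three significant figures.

t ≈ 2.11 s

With I = (2/3)MR², the ratio k = I/(MR²) is 2/3.
Translational: Mg sinθ − f = Ma. Rotational about the CM: fR = Iα = kMRa, so f = kMa.
Hence a = g sinθ/(1+k) = 10×sin20.6°/1.667 = 2.111 m/s².
With constant a from rest, t = √(2L/a) = √(2·4.69/2.111) ≈ 2.11 s.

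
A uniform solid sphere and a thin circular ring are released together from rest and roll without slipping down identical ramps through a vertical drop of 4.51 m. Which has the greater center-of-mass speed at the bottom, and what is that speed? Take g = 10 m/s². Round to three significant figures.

For rolling without slipping, Mgh = ½(1+k)Mv² where k = I/(MR²), so v = √(2gh/(1+k)).
Uniform solid sphere: k = 0.4, giving v = √(2×10×4.51/1.4) = 8.027 m/s.
Thin circular ring: k = 1, giving v = √(2×10×4.51/2) = 6.716 m/s.
The smaller k wins: the uniform solid sphere, at ≈ 8.03 m/s.

the uniform solid sphere, at v ≈ 8.03 m/s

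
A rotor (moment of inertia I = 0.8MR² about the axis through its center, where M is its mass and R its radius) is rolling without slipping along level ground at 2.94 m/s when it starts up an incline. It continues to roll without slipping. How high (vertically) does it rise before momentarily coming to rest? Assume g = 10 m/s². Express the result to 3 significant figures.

h ≈ 0.778 m

Here I = 0.8MR², so the shape factor k = I/(MR²) = 0.8.
The rolling condition ω = v/R makes the rotational term ½I(v/R)² = ½kMv², so KE_total = ½(1+k)Mv² = (9/10)Mv².
At the top the kinetic energy is zero, so (9/10)Mv₀² = Mgh.
Thus h = (1+k)v₀²/(2g) = 1.8 × 2.94² / (2 × 10) ≈ 0.778 m.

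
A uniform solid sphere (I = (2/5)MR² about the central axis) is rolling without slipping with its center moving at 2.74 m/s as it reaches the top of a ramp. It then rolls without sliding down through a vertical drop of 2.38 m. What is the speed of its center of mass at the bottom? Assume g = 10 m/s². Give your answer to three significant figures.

v ≈ 6.44 m/s

For this body I = (2/5)MR², i.e. k = I/(MR²) = 0.4.
The rolling condition ω = v/R makes the rotational term ½I(v/R)² = ½kMv², so KE_total = ½(1+k)Mv² = (7/10)Mv².
Conserving energy between top and bottom: (7/10)Mv² = (7/10)Mv₀² + Mgh, hence v² = v₀² + 2gh/(1+k).
v = √(2.74² + 2×10×2.38/1.4) = √41.51 ≈ 6.44 m/s.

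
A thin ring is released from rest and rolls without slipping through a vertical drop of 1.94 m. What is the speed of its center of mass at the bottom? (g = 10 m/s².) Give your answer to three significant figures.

v ≈ 4.40 m/s

The moment of inertia is MR², giving k ≡ I/(MR²) = 1.
Since it rolls without slipping, ω = v/R and KE = ½Mv² + ½Iω² = ½(1+k)Mv² = Mv².
Setting Mgh = Mv² gives v = √(2gh/(1+k)) = √(2·10·1.94/2) ≈ 4.40 m/s.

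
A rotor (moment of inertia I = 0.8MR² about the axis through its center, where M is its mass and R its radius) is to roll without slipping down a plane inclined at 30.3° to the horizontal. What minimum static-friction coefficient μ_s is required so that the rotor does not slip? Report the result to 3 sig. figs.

μ_min ≈ 0.260

With I = 0.8MR², the ratio k = I/(MR²) is 0.8.
Newton's second law down the slope: Mg sinθ − f = Ma. The torque equation fR = Iα (with α = a/R) gives f = kMa.
These give a = g sinθ/(1+k) and the required friction f = kMg sinθ/(1+k).
The normal force is N = Mg cosθ, so μ_min = f/N = k tanθ/(1+k).
μ_min = 0.8 × tan30.3° / 1.8 ≈ 0.260.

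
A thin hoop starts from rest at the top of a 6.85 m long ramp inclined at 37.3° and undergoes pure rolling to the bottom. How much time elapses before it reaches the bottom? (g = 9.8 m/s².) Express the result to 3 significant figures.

t ≈ 2.15 s

With I = MR², the ratio k = I/(MR²) is 1.
Newton's second law down the slope: Mg sinθ − f = Ma. The torque equation fR = Iα (with α = a/R) gives f = kMa.
Hence a = g sinθ/(1+k) = 9.8×sin37.3°/2 = 2.969 m/s².
Starting from rest, L = ½at², so t = √(2L/a) = √(2×6.85/2.969) ≈ 2.15 s.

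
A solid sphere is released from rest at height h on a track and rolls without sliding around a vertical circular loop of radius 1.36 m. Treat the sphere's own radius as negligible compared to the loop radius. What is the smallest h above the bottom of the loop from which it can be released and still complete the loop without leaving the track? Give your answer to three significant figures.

For this body I = (2/5)MR², i.e. k = I/(MR²) = 0.4.
At the top of the loop, the minimum-contact condition is Mg = Mv_top²/r, so v_top² = gr.
With ω = v/R, the kinetic energy at speed v is ½(1+k)Mv² = (7/10)Mv².
Energy conservation from release (height h) to the top (height 2r): Mgh = Mg(2r) + (7/10)M·gr.
Thus h_min = 2r + (1+k)r/2 = r(2 + 1.4/2) = 1.36 × 2.7 ≈ 3.67 m.

h_min ≈ 3.67 m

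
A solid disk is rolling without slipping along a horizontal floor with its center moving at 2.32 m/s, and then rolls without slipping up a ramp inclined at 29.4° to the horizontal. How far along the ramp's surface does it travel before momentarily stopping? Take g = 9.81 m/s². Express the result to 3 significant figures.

d ≈ 0.838 m

With I = (1/2)MR², the ratio k = I/(MR²) is 0.5.
The rolling condition ω = v/R makes the rotational term ½I(v/R)² = ½kMv², so KE_total = ½(1+k)Mv² = (3/4)Mv².
Setting this equal to Mgh gives the vertical rise h = (1+k)v₀²/(2g) = 1.5×2.32²/(2×9.81) = 0.4115 m.
The distance along the slope is d = h/sinθ = 0.4115/sin29.4° ≈ 0.838 m.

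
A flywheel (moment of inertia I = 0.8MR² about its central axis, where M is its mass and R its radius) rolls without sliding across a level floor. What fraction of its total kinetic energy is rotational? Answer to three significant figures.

The moment of inertia is 0.8MR², giving k ≡ I/(MR²) = 0.8.
With ω = v/R, KE_trans = ½Mv² and KE_rot = ½Iω² = ½kMv², so KE_total = ½(1+k)Mv².
The rotational fraction is therefore k/(1+k) = 0.8/1.8 ≈ 0.444.

fraction ≈ 0.444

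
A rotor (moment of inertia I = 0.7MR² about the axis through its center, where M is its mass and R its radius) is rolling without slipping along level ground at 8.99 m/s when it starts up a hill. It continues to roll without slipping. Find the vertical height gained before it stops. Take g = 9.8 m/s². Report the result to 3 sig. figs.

h ≈ 7.01 m

Here I = 0.7MR², so the shape factor k = I/(MR²) = 0.7.
The rolling condition ω = v/R makes the rotational term ½I(v/R)² = ½kMv², so KE_total = ½(1+k)Mv² = (17/20)Mv².
At the top the kinetic energy is zero, so (17/20)Mv₀² = Mgh.
Thus h = (1+k)v₀²/(2g) = 1.7 × 8.99² / (2 × 9.8) ≈ 7.01 m.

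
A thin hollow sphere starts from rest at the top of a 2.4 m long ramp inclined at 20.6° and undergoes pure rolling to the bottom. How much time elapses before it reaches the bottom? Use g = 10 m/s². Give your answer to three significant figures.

With I = (2/3)MR², the ratio k = I/(MR²) is 2/3.
Newton's second law down the slope: Mg sinθ − f = Ma. The torque equation fR = Iα (with α = a/R) gives f = kMa.
Hence a = g sinθ/(1+k) = 10×sin20.6°/1.667 = 2.111 m/s².
Starting from rest, L = ½at², so t = √(2L/a) = √(2×2.4/2.111) ≈ 1.51 s.

t ≈ 1.51 s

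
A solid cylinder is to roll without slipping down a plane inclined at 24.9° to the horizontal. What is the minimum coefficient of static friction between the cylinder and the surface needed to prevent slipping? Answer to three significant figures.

Here I = (1/2)MR², so the shape factor k = I/(MR²) = 0.5.
Newton's second law down the slope: Mg sinθ − f = Ma. The torque equation fR = Iα (with α = a/R) gives f = kMa.
These give a = g sinθ/(1+k) and the required friction f = kMg sinθ/(1+k).
With N = Mg cosθ, the no-slip condition f ≤ μN gives μ_min = f/N = k tanθ/(1+k).
μ_min = 0.5 × tan24.9° / 1.5 ≈ 0.155.

μ_min ≈ 0.155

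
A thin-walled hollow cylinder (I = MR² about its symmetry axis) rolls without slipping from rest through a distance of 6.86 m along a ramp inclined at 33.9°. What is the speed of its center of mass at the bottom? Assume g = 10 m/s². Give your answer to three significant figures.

Here I = MR², so the shape factor k = I/(MR²) = 1.
Pure rolling means v = ωR; then KE = ½Mv² + ½I(v/R)² = ½(1+k)Mv² = Mv².
The vertical drop is h = L sinθ = 6.86 × sin33.9° = 3.826 m.
Setting Mgh = Mv² gives v = √(2gh/(1+k)) = √(2·10·3.826/2) ≈ 6.19 m/s.

v ≈ 6.19 m/s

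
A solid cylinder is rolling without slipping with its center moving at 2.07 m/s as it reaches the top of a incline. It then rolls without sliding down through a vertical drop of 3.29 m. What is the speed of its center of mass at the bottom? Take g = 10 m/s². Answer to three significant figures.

For this body I = (1/2)MR², i.e. k = I/(MR²) = 0.5.
Rolling without slipping gives ω = v/R, so the total kinetic energy is ½Mv² + ½Iω² = ½(1+k)Mv² = (3/4)Mv².
Energy conservation: (3/4)Mv₀² + Mgh = (3/4)Mv², so v² = v₀² + 2gh/(1+k).
v = √(2.07² + 2×10×3.29/1.5) = √48.15 ≈ 6.94 m/s.

v ≈ 6.94 m/s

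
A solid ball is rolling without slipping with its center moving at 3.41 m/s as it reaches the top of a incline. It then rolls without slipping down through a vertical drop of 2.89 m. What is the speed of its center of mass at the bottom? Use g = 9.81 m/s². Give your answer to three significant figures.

The moment of inertia is (2/5)MR², giving k ≡ I/(MR²) = 0.4.
Since it rolls without slipping, ω = v/R and KE = ½Mv² + ½Iω² = ½(1+k)Mv² = (7/10)Mv².
Energy conservation: (7/10)Mv₀² + Mgh = (7/10)Mv², so v² = v₀² + 2gh/(1+k).
v = √(3.41² + 2×9.81×2.89/1.4) = √52.13 ≈ 7.22 m/s.

v ≈ 7.22 m/s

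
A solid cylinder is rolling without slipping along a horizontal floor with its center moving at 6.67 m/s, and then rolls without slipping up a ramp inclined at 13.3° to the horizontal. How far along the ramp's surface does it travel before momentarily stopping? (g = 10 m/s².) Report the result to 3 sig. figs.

With I = (1/2)MR², the ratio k = I/(MR²) is 0.5.
The rolling condition ω = v/R makes the rotational term ½I(v/R)² = ½kMv², so KE_total = ½(1+k)Mv² = (3/4)Mv².
Setting this equal to Mgh gives the vertical rise h = (1+k)v₀²/(2g) = 1.5×6.67²/(2×10) = 3.337 m.
The distance along the slope is d = h/sinθ = 3.337/sin13.3° ≈ 14.5 m.

d ≈ 14.5 m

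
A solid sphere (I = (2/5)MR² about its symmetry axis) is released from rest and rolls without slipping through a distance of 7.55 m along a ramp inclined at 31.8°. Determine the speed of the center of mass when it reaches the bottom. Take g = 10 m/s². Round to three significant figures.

For this body I = (2/5)MR², i.e. k = I/(MR²) = 0.4.
Pure rolling means v = ωR; then KE = ½Mv² + ½I(v/R)² = ½(1+k)Mv² = (7/10)Mv².
The vertical drop is h = L sinθ = 7.55 × sin31.8° = 3.979 m.
Energy conservation: Mgh = (7/10)Mv², so v = √(2gh/(1+k)) = √(2 × 10 × 3.979 / 1.4) ≈ 7.54 m/s.

v ≈ 7.54 m/s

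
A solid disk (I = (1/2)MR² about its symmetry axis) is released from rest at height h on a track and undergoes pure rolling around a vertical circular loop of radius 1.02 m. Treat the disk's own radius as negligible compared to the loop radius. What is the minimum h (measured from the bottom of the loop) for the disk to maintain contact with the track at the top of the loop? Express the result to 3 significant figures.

Here I = (1/2)MR², so the shape factor k = I/(MR²) = 0.5.
At the top, contact is just lost when gravity alone supplies the centripetal force: Mg = Mv_top²/r, i.e. v_top² = gr.
With ω = v/R, the kinetic energy at speed v is ½(1+k)Mv² = (3/4)Mv².
Energy conservation from release (height h) to the top (height 2r): Mgh = Mg(2r) + (3/4)M·gr.
Thus h_min = 2r + (1+k)r/2 = r(2 + 1.5/2) = 1.02 × 2.75 ≈ 2.81 m.

h_min ≈ 2.81 m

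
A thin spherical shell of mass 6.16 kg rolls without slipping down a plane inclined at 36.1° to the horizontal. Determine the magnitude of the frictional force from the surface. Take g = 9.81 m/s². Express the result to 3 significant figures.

f ≈ 14.2 N

The moment of inertia is (2/3)MR², giving k ≡ I/(MR²) = 2/3.
Newton's second law down the slope: Mg sinθ − f = Ma. The torque equation fR = Iα (with α = a/R) gives f = kMa.
Combining, a = g sinθ/(1+k) and f = kMa = kMg sinθ/(1+k).
f = (2/3) × 6.16 × 9.81 × sin36.1° / 1.667 ≈ 14.2 N.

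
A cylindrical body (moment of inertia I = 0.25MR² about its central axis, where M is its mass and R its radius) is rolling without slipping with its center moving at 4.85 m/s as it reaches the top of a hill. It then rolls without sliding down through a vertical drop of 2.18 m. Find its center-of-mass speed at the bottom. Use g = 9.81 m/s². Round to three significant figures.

With I = 0.25MR², the ratio k = I/(MR²) is 0.25.
Since it rolls without slipping, ω = v/R and KE = ½Mv² + ½Iω² = ½(1+k)Mv² = (5/8)Mv².
Energy conservation: (5/8)Mv₀² + Mgh = (5/8)Mv², so v² = v₀² + 2gh/(1+k).
v = √(4.85² + 2×9.81×2.18/1.25) = √57.74 ≈ 7.60 m/s.

v ≈ 7.60 m/s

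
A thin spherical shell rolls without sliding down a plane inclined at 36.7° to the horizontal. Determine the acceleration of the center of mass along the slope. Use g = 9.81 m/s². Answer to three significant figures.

The moment of inertia is (2/3)MR², giving k ≡ I/(MR²) = 2/3.
Translational: Mg sinθ − f = Ma. Rotational about the CM: fR = Iα = kMRa, so f = kMa.
Eliminating f: Mg sinθ = (1+k)Ma, so a = g sinθ/(1+k) = 9.81 × sin36.7° / 1.667 ≈ 3.52 m/s².

a ≈ 3.52 m/s²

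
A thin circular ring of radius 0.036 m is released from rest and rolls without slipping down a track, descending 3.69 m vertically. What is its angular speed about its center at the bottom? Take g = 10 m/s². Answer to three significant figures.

ω ≈ 169 rad/s

With I = MR², the ratio k = I/(MR²) is 1.
Pure rolling means v = ωR; then KE = ½Mv² + ½I(v/R)² = ½(1+k)Mv² = Mv².
Energy conservation Mgh = ½(1+k)Mv² gives v = √(2gh/(1+k)) = √(2 × 10 × 3.69 / 2) = 6.075 m/s.
Then ω = v/R = 6.075 / 0.036 ≈ 169 rad/s.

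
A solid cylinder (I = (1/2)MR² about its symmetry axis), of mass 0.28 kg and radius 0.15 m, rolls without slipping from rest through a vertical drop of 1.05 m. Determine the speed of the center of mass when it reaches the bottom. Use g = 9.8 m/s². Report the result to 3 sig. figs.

Here I = (1/2)MR², so the shape factor k = I/(MR²) = 0.5.
Pure rolling means v = ωR; then KE = ½Mv² + ½I(v/R)² = ½(1+k)Mv² = (3/4)Mv².
Energy conservation: Mgh = (3/4)Mv², so v = √(2gh/(1+k)) = √(2 × 9.8 × 1.05 / 1.5) ≈ 3.70 m/s.

v ≈ 3.70 m/s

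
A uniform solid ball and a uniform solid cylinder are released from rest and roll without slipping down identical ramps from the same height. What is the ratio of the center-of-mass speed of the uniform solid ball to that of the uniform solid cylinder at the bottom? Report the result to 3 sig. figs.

Each satisfies Mgh = ½(1+k)Mv² with k = I/(MR²), so v ∝ 1/√(1+k).
For the uniform solid ball k = 0.4; for the uniform solid cylinder k = 0.5.
v₁/v₂ = √((1+k₂)/(1+k₁)) = √(1.5/1.4) ≈ 1.04.

v_ratio ≈ 1.04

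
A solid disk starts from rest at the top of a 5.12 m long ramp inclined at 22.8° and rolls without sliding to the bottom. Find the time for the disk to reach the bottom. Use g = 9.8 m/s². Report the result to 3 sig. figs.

With I = (1/2)MR², the ratio k = I/(MR²) is 0.5.
Newton's second law down the slope: Mg sinθ − f = Ma. The torque equation fR = Iα (with α = a/R) gives f = kMa.
Hence a = g sinθ/(1+k) = 9.8×sin22.8°/1.5 = 2.532 m/s².
Starting from rest, L = ½at², so t = √(2L/a) = √(2×5.12/2.532) ≈ 2.01 s.

t ≈ 2.01 s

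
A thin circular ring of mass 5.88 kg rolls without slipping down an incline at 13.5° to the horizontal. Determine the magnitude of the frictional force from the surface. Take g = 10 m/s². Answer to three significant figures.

f ≈ 6.86 N

With I = MR², the ratio k = I/(MR²) is 1.
Translational: Mg sinθ − f = Ma. Rotational about the CM: fR = Iα = kMRa, so f = kMa.
Combining, a = g sinθ/(1+k) and f = kMa = kMg sinθ/(1+k).
f = 1 × 5.88 × 10 × sin13.5° / 2 ≈ 6.86 N.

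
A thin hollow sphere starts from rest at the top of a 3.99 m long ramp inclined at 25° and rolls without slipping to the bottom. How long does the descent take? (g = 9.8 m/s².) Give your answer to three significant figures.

t ≈ 1.79 s

Here I = (2/3)MR², so the shape factor k = I/(MR²) = 2/3.
Newton's second law down the slope: Mg sinθ − f = Ma. The torque equation fR = Iα (with α = a/R) gives f = kMa.
Hence a = g sinθ/(1+k) = 9.8×sin25°/1.667 = 2.485 m/s².
Starting from rest, L = ½at², so t = √(2L/a) = √(2×3.99/2.485) ≈ 1.79 s.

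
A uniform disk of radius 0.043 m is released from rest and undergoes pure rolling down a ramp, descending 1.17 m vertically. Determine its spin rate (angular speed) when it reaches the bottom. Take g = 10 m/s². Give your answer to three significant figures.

With I = (1/2)MR², the ratio k = I/(MR²) is 0.5.
The rolling condition ω = v/R makes the rotational term ½I(v/R)² = ½kMv², so KE_total = ½(1+k)Mv² = (3/4)Mv².
Energy conservation Mgh = ½(1+k)Mv² gives v = √(2gh/(1+k)) = √(2 × 10 × 1.17 / 1.5) = 3.95 m/s.
Then ω = v/R = 3.95 / 0.043 ≈ 91.9 rad/s.

ω ≈ 91.9 rad/s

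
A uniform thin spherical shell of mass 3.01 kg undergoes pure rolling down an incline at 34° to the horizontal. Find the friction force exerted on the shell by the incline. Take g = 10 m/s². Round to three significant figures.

f ≈ 6.73 N

With I = (2/3)MR², the ratio k = I/(MR²) is 2/3.
Translational: Mg sinθ − f = Ma. Rotational about the CM: fR = Iα = kMRa, so f = kMa.
Combining, a = g sinθ/(1+k) and f = kMa = kMg sinθ/(1+k).
f = (2/3) × 3.01 × 10 × sin34° / 1.667 ≈ 6.73 N.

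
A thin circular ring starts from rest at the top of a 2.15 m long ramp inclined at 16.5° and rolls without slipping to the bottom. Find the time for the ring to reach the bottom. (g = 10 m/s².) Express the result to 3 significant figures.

Here I = MR², so the shape factor k = I/(MR²) = 1.
Translational: Mg sinθ − f = Ma. Rotational about the CM: fR = Iα = kMRa, so f = kMa.
Hence a = g sinθ/(1+k) = 10×sin16.5°/2 = 1.42 m/s².
Starting from rest, L = ½at², so t = √(2L/a) = √(2×2.15/1.42) ≈ 1.74 s.

t ≈ 1.74 s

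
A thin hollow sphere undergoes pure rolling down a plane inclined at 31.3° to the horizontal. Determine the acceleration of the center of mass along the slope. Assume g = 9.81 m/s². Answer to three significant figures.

For this body I = (2/3)MR², i.e. k = I/(MR²) = 2/3.
Along the incline Mg sinθ − f = Ma, and torque about the center fR = Iα = kMR²(a/R) gives f = kMa.
Eliminating f: Mg sinθ = (1+k)Ma, so a = g sinθ/(1+k) = 9.81 × sin31.3° / 1.667 ≈ 3.06 m/s².

a ≈ 3.06 m/s²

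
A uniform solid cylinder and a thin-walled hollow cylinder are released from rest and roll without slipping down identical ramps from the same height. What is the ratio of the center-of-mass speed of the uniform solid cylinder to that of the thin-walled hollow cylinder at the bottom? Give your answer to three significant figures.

Each satisfies Mgh = ½(1+k)Mv² with k = I/(MR²), so v ∝ 1/√(1+k).
For the uniform solid cylinder k = 0.5; for the thin-walled hollow cylinder k = 1.
v₁/v₂ = √((1+k₂)/(1+k₁)) = √(2/1.5) ≈ 1.15.

v_ratio ≈ 1.15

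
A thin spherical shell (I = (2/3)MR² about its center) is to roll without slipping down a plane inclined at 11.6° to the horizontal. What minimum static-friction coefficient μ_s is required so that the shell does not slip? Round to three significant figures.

μ_min ≈ 0.0821

For this body I = (2/3)MR², i.e. k = I/(MR²) = 2/3.
Translational: Mg sinθ − f = Ma. Rotational about the CM: fR = Iα = kMRa, so f = kMa.
These give a = g sinθ/(1+k) and the required friction f = kMg sinθ/(1+k).
The normal force is N = Mg cosθ, so μ_min = f/N = k tanθ/(1+k).
μ_min = (2/3) × tan11.6° / 1.667 ≈ 0.0821.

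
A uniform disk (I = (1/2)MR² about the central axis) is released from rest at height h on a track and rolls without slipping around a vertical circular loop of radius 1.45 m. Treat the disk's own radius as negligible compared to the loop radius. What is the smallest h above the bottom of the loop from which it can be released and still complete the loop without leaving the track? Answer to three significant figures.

h_min ≈ 3.99 m

With I = (1/2)MR², the ratio k = I/(MR²) is 0.5.
At the top, contact is just lost when gravity alone supplies the centripetal force: Mg = Mv_top²/r, i.e. v_top² = gr.
With ω = v/R, the kinetic energy at speed v is ½(1+k)Mv² = (3/4)Mv².
Energy conservation from release (height h) to the top (height 2r): Mgh = Mg(2r) + (3/4)M·gr.
Thus h_min = 2r + (1+k)r/2 = r(2 + 1.5/2) = 1.45 × 2.75 ≈ 3.99 m.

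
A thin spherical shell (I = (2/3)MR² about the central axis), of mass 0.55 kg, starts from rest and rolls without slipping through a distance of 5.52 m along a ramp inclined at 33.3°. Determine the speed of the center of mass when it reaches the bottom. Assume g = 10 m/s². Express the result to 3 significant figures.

For this body I = (2/3)MR², i.e. k = I/(MR²) = 2/3.
The rolling condition ω = v/R makes the rotational term ½I(v/R)² = ½kMv², so KE_total = ½(1+k)Mv² = (5/6)Mv².
The vertical drop is h = L sinθ = 5.52 × sin33.3° = 3.031 m.
Setting Mgh = (5/6)Mv² gives v = √(2gh/(1+k)) = √(2·10·3.031/1.667) ≈ 6.03 m/s.

v ≈ 6.03 m/s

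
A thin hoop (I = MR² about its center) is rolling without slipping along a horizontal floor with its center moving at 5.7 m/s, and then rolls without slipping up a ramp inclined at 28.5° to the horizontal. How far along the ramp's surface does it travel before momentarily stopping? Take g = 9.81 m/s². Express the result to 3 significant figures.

For this body I = MR², i.e. k = I/(MR²) = 1.
Pure rolling means v = ωR; then KE = ½Mv² + ½I(v/R)² = ½(1+k)Mv² = Mv².
Setting this equal to Mgh gives the vertical rise h = (1+k)v₀²/(2g) = 2×5.7²/(2×9.81) = 3.312 m.
Along the incline, d = h/sinθ = 3.312/sin28.5° ≈ 6.94 m.

d ≈ 6.94 m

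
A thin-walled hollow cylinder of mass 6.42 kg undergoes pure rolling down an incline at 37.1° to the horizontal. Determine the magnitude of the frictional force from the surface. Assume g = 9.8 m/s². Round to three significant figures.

f ≈ 19.0 N

For this body I = MR², i.e. k = I/(MR²) = 1.
Along the incline Mg sinθ − f = Ma, and torque about the center fR = Iα = kMR²(a/R) gives f = kMa.
Combining, a = g sinθ/(1+k) and f = kMa = kMg sinθ/(1+k).
f = 1 × 6.42 × 9.8 × sin37.1° / 2 ≈ 19.0 N.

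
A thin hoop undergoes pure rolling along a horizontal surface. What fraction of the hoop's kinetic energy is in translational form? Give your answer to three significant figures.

fraction ≈ 0.500

Here I = MR², so the shape factor k = I/(MR²) = 1.
Since ω = v/R, the translational part is ½Mv² and the rotational part is ½I(v/R)² = ½kMv²; the total is ½(1+k)Mv².
The translational fraction is therefore 1/(1+k) = 1/2 ≈ 0.500.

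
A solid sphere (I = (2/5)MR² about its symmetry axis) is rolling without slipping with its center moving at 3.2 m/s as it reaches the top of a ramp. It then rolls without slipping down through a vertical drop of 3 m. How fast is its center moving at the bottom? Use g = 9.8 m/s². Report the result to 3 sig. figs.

With I = (2/5)MR², the ratio k = I/(MR²) is 0.4.
Rolling without slipping gives ω = v/R, so the total kinetic energy is ½Mv² + ½Iω² = ½(1+k)Mv² = (7/10)Mv².
Energy conservation: (7/10)Mv₀² + Mgh = (7/10)Mv², so v² = v₀² + 2gh/(1+k).
v = √(3.2² + 2×9.8×3/1.4) = √52.24 ≈ 7.23 m/s.

v ≈ 7.23 m/s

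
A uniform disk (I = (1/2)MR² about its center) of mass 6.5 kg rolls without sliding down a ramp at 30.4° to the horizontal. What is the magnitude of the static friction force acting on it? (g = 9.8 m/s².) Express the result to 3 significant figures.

Here I = (1/2)MR², so the shape factor k = I/(MR²) = 0.5.
Translational: Mg sinθ − f = Ma. Rotational about the CM: fR = Iα = kMRa, so f = kMa.
Combining, a = g sinθ/(1+k) and f = kMa = kMg sinθ/(1+k).
f = 0.5 × 6.5 × 9.8 × sin30.4° / 1.5 ≈ 10.7 N.

f ≈ 10.7 N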